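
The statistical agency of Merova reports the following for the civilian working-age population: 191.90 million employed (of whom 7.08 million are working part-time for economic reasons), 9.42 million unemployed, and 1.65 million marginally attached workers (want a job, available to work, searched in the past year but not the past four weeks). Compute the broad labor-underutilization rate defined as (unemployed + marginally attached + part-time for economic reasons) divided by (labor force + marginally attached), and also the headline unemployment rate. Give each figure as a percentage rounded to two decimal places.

Labor force = 191.90 + 9.42 = 201.32 million.
Numerator = 9.42 + 1.65 + 7.08 = 18.15 million.
Denominator = 201.32 + 1.65 = 202.97 million.
Broad rate = 18.15 / 202.97 = 8.94%.
Headline unemployment rate = 9.42 / 201.32 = 4.68%.

Broad underutilization rate ≈ 8.94%; headline unemployment rate ≈ 4.68%.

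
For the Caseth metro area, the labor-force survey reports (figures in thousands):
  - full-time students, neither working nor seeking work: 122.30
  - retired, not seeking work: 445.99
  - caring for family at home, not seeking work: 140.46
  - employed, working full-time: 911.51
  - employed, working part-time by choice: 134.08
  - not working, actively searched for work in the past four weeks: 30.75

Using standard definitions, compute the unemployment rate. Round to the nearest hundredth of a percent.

Unemployment rate ≈ 2.86%.

Employed = 911.51 + 134.08 = 1,045.59 thousand.
Unemployed = 30.75 thousand.
Labor force = 1,045.59 + 30.75 = 1,076.34 thousand.
Unemployment rate = 30.75 / 1,076.34 = 2.86%.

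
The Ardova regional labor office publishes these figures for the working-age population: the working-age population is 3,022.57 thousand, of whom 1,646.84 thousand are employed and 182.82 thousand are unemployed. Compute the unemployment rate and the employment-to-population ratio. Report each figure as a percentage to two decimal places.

Labor force = employed + unemployed = 1,646.84 + 182.82 = 1,829.66 thousand.
Unemployment rate = 182.82 / 1,829.66 = 9.99%.
Employment-population ratio = 1,646.84 / 3,022.57 = 54.48%.

Unemployment rate ≈ 9.99%; employment-population ratio ≈ 54.48%.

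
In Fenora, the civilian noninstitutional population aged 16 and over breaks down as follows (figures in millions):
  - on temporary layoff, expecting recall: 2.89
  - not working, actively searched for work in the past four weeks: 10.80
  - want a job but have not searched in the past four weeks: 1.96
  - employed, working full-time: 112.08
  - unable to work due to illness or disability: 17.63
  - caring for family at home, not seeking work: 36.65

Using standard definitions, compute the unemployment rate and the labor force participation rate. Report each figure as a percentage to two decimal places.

Unemployment rate ≈ 10.88%; labor force participation rate ≈ 69.10%.

Employed = 112.08 million.
Unemployed = 2.89 + 10.80 = 13.69 million (jobless and actively searching, or on temporary layoff).
Labor force = 112.08 + 13.69 = 125.77 million.
Not in labor force = 1.96 + 17.63 + 36.65 = 56.24 million (those not working and not actively searching are outside the labor force — including those who want a job but have given up searching).
Civilian working-age population = 125.77 + 56.24 = 182.01 million.
Unemployment rate = 13.69 / 125.77 = 10.88%.
Labor force participation rate = 125.77 / 182.01 = 69.10%.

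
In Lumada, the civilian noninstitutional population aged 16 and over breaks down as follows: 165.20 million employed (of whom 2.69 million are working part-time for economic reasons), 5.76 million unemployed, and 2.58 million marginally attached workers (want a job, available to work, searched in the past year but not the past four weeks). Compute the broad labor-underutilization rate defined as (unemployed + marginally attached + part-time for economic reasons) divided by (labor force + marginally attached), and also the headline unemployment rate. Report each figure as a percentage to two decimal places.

Broad underutilization rate ≈ 6.36%; headline unemployment rate ≈ 3.37%.

Labor force = 165.20 + 5.76 = 170.96 million.
Numerator = 5.76 + 2.58 + 2.69 = 11.03 million.
Denominator = 170.96 + 2.58 = 173.54 million.
Broad rate = 11.03 / 173.54 = 6.36%.
Headline unemployment rate = 5.76 / 170.96 = 3.37%.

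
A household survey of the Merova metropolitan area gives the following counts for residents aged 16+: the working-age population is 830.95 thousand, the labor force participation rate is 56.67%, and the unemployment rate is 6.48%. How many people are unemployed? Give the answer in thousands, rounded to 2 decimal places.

Labor force = 0.5667 × 830.95 = 470.90 thousand.
Unemployed = 0.0648 × 470.90 ≈ 30.51 thousand.

About 30.51 thousand are unemployed.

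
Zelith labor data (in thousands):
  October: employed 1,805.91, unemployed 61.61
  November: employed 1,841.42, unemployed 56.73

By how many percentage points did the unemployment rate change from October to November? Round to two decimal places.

October: labor force = 1,805.91 + 61.61 = 1,867.52; u = 61.61/1,867.52 = 3.30%.
November: labor force = 1,841.42 + 56.73 = 1,898.15; u = 56.73/1,898.15 = 2.99%.
Change = 2.99% − 3.30% = −0.31 pp.

The unemployment rate changed by −0.31 percentage points.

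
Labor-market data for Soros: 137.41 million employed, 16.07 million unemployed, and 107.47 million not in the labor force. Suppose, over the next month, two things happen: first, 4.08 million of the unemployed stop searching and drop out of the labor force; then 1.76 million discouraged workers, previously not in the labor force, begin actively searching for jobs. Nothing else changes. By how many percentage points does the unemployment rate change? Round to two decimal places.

Initially, labor force = 137.41 + 16.07 = 153.48 million, so u = 16.07/153.48 = 10.47%.
After the first change, unemployed and labor force both fall by 4.08 → E = 137.41, U = 11.99, labor force = 149.40 million.
After the second change, unemployed and labor force both rise by 1.76 → E = 137.41, U = 13.75, labor force = 151.16 million.
New unemployment rate = 13.75 / 151.16 = 9.10%.
Change = 9.10% − 10.47% = −1.37 percentage points.

The unemployment rate changes by −1.37 percentage points.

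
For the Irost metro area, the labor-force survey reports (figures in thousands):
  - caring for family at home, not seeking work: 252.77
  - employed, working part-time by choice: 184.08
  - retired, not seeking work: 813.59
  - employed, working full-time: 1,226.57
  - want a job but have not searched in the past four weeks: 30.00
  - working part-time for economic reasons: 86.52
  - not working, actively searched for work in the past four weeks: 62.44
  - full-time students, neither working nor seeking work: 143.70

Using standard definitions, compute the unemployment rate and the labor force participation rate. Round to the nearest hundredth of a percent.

Employed = 184.08 + 1,226.57 + 86.52 = 1,497.17 thousand (anyone who worked, including part-time for economic reasons, counts as employed).
Unemployed = 62.44 thousand.
Labor force = 1,497.17 + 62.44 = 1,559.61 thousand.
Not in labor force = 252.77 + 813.59 + 30.00 + 143.70 = 1,240.06 thousand (those not working and not actively searching are outside the labor force — including those who want a job but have given up searching).
Civilian working-age population = 1,559.61 + 1,240.06 = 2,799.67 thousand.
Unemployment rate = 62.44 / 1,559.61 = 4.00%.
Labor force participation rate = 1,559.61 / 2,799.67 = 55.71%.

Unemployment rate ≈ 4.00%; labor force participation rate ≈ 55.71%.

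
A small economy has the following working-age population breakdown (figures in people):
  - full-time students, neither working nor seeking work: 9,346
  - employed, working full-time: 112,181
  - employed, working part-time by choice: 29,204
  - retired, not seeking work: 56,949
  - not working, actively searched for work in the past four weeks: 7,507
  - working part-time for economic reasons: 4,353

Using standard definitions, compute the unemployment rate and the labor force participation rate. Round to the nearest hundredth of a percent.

Unemployment rate ≈ 4.90%; labor force participation rate ≈ 69.80%.

Employed = 112,181 + 29,204 + 4,353 = 145,738 (anyone who worked, including part-time for economic reasons, counts as employed).
Unemployed = 7,507.
Labor force = 145,738 + 7,507 = 153,245.
Not in labor force = 9,346 + 56,949 = 66,295 (those not working and not actively searching are outside the labor force).
Civilian working-age population = 153,245 + 66,295 = 219,540.
Unemployment rate = 7,507 / 153,245 = 4.90%.
Labor force participation rate = 153,245 / 219,540 = 69.80%.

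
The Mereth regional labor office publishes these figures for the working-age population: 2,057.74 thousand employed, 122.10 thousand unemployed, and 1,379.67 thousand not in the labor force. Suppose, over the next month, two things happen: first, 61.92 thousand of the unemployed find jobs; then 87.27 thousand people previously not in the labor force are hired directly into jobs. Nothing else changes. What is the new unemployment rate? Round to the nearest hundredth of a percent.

New unemployment rate ≈ 2.65%.

Initially, labor force = 2,057.74 + 122.10 = 2,179.84 thousand, so u = 122.10/2,179.84 = 5.60%.
After the first change, unemployed falls and employed rises by 61.92; labor force unchanged → E = 2,119.66, U = 60.18, labor force = 2,179.84 thousand.
After the second change, employed and labor force both rise by 87.27; unemployed unchanged → E = 2,206.93, U = 60.18, labor force = 2,267.11 thousand.
New unemployment rate = 60.18 / 2,267.11 = 2.65%.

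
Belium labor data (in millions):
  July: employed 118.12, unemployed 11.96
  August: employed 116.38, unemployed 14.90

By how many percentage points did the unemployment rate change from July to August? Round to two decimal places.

July: labor force = 118.12 + 11.96 = 130.08; u = 11.96/130.08 = 9.19%.
August: labor force = 116.38 + 14.90 = 131.28; u = 14.90/131.28 = 11.35%.
Change = 11.35% − 9.19% = +2.16 pp.

The unemployment rate changed by +2.16 percentage points.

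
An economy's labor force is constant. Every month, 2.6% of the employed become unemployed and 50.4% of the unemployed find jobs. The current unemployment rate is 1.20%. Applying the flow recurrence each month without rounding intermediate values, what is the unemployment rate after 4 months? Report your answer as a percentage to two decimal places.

Unemployment rate after four months ≈ 4.72%.

With a fixed labor force, u_{t+1} = u_t + s·(1−u_t) − f·u_t = u_t·(1−s−f) + s.
Here 1−s−f = 0.470 and s = 0.026.
u_1 = 0.012000 × 0.470 + 0.026 = 0.031640.
u_2 = 0.031640 × 0.470 + 0.026 = 0.040871.
u_3 = 0.040871 × 0.470 + 0.026 = 0.045209.
u_4 = 0.045209 × 0.470 + 0.026 = 0.047248.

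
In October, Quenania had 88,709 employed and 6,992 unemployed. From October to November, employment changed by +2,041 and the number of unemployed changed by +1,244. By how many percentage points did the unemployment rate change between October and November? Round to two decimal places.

October: labor force = 88,709 + 6,992 = 95,701; u = 6,992/95,701 = 7.31%.
November: labor force = 90,750 + 8,236 = 98,986; u = 8,236/98,986 = 8.32%.
Change = 8.32% − 7.31% = +1.01 pp.

The unemployment rate changed by +1.01 percentage points.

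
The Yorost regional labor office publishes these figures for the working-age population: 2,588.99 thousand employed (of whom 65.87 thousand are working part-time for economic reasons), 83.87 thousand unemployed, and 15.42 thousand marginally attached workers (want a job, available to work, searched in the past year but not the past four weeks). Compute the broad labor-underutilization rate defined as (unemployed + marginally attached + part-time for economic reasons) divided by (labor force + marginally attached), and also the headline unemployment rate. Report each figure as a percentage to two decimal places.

Broad underutilization rate ≈ 6.14%; headline unemployment rate ≈ 3.14%.

Labor force = 2,588.99 + 83.87 = 2,672.86 thousand.
Numerator = 83.87 + 15.42 + 65.87 = 165.16 thousand.
Denominator = 2,672.86 + 15.42 = 2,688.28 thousand.
Broad rate = 165.16 / 2,688.28 = 6.14%.
Headline unemployment rate = 83.87 / 2,672.86 = 3.14%.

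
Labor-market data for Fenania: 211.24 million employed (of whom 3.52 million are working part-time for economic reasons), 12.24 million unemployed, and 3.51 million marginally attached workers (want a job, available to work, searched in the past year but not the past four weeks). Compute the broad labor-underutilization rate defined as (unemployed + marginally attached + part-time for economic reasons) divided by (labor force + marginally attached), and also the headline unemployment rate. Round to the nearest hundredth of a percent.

Broad underutilization rate ≈ 8.49%; headline unemployment rate ≈ 5.48%.

Labor force = 211.24 + 12.24 = 223.48 million.
Numerator = 12.24 + 3.51 + 3.52 = 19.27 million.
Denominator = 223.48 + 3.51 = 226.99 million.
Broad rate = 19.27 / 226.99 = 8.49%.
Headline unemployment rate = 12.24 / 223.48 = 5.48%.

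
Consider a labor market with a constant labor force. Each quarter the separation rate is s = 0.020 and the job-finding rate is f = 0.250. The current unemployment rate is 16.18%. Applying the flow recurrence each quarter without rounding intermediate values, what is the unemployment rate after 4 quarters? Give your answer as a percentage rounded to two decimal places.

Unemployment rate after four quarters ≈ 9.90%.

With a fixed labor force, u_{t+1} = u_t + s·(1−u_t) − f·u_t = u_t·(1−s−f) + s.
Here 1−s−f = 0.730 and s = 0.020.
u_1 = 0.161800 × 0.730 + 0.020 = 0.138114.
u_2 = 0.138114 × 0.730 + 0.020 = 0.120823.
u_3 = 0.120823 × 0.730 + 0.020 = 0.108201.
u_4 = 0.108201 × 0.730 + 0.020 = 0.098987.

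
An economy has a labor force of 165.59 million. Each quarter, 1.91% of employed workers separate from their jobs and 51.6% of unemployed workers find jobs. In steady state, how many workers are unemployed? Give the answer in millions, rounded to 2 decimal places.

Steady-state unemployment rate u* = s/(s+f) = 1.91/(1.91+51.6) = 0.035694.
Unemployed = u* × labor force = 0.035694 × 165.59 ≈ 5.91 million.

About 5.91 million are unemployed in steady state.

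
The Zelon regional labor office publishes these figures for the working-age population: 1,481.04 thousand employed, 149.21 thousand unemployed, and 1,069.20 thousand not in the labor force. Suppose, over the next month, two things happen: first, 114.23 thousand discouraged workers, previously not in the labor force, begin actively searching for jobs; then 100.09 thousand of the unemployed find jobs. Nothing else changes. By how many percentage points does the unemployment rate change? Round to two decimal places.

The unemployment rate changes by +0.21 percentage points.

Initially, labor force = 1,481.04 + 149.21 = 1,630.25 thousand, so u = 149.21/1,630.25 = 9.15%.
After the first change, unemployed and labor force both rise by 114.23 → E = 1,481.04, U = 263.44, labor force = 1,744.48 thousand.
After the second change, unemployed falls and employed rises by 100.09; labor force unchanged → E = 1,581.13, U = 163.35, labor force = 1,744.48 thousand.
New unemployment rate = 163.35 / 1,744.48 = 9.36%.
Change = 9.36% − 9.15% = +0.21 percentage points.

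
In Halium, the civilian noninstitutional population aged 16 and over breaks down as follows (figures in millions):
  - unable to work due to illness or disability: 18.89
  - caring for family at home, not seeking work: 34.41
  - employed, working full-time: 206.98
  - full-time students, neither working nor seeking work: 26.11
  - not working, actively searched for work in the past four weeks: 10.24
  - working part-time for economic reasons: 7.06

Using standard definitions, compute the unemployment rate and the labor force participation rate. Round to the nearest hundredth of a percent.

Employed = 206.98 + 7.06 = 214.04 million (anyone who worked, including part-time for economic reasons, counts as employed).
Unemployed = 10.24 million.
Labor force = 214.04 + 10.24 = 224.28 million.
Not in labor force = 18.89 + 34.41 + 26.11 = 79.41 million (those not working and not actively searching are outside the labor force).
Civilian working-age population = 224.28 + 79.41 = 303.69 million.
Unemployment rate = 10.24 / 224.28 = 4.57%.
Labor force participation rate = 224.28 / 303.69 = 73.85%.

Unemployment rate ≈ 4.57%; labor force participation rate ≈ 73.85%.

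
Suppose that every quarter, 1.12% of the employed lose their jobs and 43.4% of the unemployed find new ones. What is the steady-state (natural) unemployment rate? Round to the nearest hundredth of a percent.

At steady state the flows balance: s·E = f·U, so U/(E+U) = s/(s+f).
u* = 1.12 / (1.12 + 43.4) = 1.12 / 44.52 = 2.52%.

Steady-state unemployment rate ≈ 2.52%.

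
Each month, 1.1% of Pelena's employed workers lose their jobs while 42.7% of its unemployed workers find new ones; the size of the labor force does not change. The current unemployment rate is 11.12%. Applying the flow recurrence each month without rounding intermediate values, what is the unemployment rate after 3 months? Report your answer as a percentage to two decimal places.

With a fixed labor force, u_{t+1} = u_t + s·(1−u_t) − f·u_t = u_t·(1−s−f) + s.
Here 1−s−f = 0.562 and s = 0.011.
u_1 = 0.111200 × 0.562 + 0.011 = 0.073494.
u_2 = 0.073494 × 0.562 + 0.011 = 0.052304.
u_3 = 0.052304 × 0.562 + 0.011 = 0.040395.

Unemployment rate after three months ≈ 4.04%.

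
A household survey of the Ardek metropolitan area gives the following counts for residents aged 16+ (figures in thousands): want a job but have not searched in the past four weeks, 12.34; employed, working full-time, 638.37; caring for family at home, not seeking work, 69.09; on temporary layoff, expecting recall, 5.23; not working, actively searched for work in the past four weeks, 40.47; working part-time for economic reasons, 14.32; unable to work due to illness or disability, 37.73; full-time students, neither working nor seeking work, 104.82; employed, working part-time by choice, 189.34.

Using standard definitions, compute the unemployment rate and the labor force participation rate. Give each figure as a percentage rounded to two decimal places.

Employed = 638.37 + 14.32 + 189.34 = 842.03 thousand (anyone who worked, including part-time for economic reasons, counts as employed).
Unemployed = 5.23 + 40.47 = 45.70 thousand (jobless and actively searching, or on temporary layoff).
Labor force = 842.03 + 45.70 = 887.73 thousand.
Not in labor force = 12.34 + 69.09 + 37.73 + 104.82 = 223.98 thousand (those not working and not actively searching are outside the labor force — including those who want a job but have given up searching).
Civilian working-age population = 887.73 + 223.98 = 1,111.71 thousand.
Unemployment rate = 45.70 / 887.73 = 5.15%.
Labor force participation rate = 887.73 / 1,111.71 = 79.85%.

Unemployment rate ≈ 5.15%; labor force participation rate ≈ 79.85%.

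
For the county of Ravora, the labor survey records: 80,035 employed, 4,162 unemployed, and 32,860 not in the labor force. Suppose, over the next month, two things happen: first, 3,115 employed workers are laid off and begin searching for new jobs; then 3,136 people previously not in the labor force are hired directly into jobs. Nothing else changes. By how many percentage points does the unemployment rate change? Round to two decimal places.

Initially, labor force = 80,035 + 4,162 = 84,197, so u = 4,162/84,197 = 4.94%.
After the first change, employed falls and unemployed rises by 3,115; labor force unchanged → E = 76,920, U = 7,277, labor force = 84,197.
After the second change, employed and labor force both rise by 3,136; unemployed unchanged → E = 80,056, U = 7,277, labor force = 87,333.
New unemployment rate = 7,277 / 87,333 = 8.33%.
Change = 8.33% − 4.94% = +3.39 percentage points.

The unemployment rate changes by +3.39 percentage points.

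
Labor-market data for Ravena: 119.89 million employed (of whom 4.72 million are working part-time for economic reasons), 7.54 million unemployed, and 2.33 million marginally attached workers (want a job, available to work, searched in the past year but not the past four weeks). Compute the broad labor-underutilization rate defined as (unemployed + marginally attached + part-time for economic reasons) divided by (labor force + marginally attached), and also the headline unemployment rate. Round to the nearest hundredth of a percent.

Labor force = 119.89 + 7.54 = 127.43 million.
Numerator = 7.54 + 2.33 + 4.72 = 14.59 million.
Denominator = 127.43 + 2.33 = 129.76 million.
Broad rate = 14.59 / 129.76 = 11.24%.
Headline unemployment rate = 7.54 / 127.43 = 5.92%.

Broad underutilization rate ≈ 11.24%; headline unemployment rate ≈ 5.92%.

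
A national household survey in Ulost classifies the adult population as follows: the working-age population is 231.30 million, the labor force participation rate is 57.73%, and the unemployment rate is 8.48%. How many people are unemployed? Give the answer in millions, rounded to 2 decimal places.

About 11.32 million are unemployed.

Labor force = 0.5773 × 231.30 = 133.53 million.
Unemployed = 0.0848 × 133.53 ≈ 11.32 million.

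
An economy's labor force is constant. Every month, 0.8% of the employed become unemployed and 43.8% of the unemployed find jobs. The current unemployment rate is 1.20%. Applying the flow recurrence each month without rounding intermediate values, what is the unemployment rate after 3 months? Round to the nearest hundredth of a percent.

Unemployment rate after three months ≈ 1.69%.

With a fixed labor force, u_{t+1} = u_t + s·(1−u_t) − f·u_t = u_t·(1−s−f) + s.
Here 1−s−f = 0.554 and s = 0.008.
u_1 = 0.012000 × 0.554 + 0.008 = 0.014648.
u_2 = 0.014648 × 0.554 + 0.008 = 0.016115.
u_3 = 0.016115 × 0.554 + 0.008 = 0.016928.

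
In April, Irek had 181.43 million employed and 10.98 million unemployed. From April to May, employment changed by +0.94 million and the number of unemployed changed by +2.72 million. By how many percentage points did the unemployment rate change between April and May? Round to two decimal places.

The unemployment rate changed by +1.28 percentage points.

April: labor force = 181.43 + 10.98 = 192.41; u = 10.98/192.41 = 5.71%.
May: labor force = 182.37 + 13.70 = 196.07; u = 13.70/196.07 = 6.99%.
Change = 6.99% − 5.71% = +1.28 pp.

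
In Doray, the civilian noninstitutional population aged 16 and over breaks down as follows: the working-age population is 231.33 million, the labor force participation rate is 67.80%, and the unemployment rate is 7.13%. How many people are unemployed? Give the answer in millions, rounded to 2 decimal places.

Labor force = 0.6780 × 231.33 = 156.84 million.
Unemployed = 0.0713 × 156.84 ≈ 11.18 million.

About 11.18 million are unemployed.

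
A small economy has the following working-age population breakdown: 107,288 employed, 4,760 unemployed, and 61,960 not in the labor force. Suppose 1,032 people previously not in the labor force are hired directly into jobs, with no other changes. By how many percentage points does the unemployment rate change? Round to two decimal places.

Initially, labor force = 107,288 + 4,760 = 112,048, so u = 4,760/112,048 = 4.25%.
After the change, employed and labor force both rise by 1,032; unemployed unchanged → E = 108,320, U = 4,760, labor force = 113,080.
New unemployment rate = 4,760 / 113,080 = 4.21%.
Change = 4.21% − 4.25% = −0.04 percentage points.

The unemployment rate changes by −0.04 percentage points.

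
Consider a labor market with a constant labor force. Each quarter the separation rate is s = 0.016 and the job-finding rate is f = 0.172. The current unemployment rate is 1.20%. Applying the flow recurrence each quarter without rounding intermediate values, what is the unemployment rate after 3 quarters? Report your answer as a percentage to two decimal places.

Unemployment rate after three quarters ≈ 4.60%.

With a fixed labor force, u_{t+1} = u_t + s·(1−u_t) − f·u_t = u_t·(1−s−f) + s.
Here 1−s−f = 0.812 and s = 0.016.
u_1 = 0.012000 × 0.812 + 0.016 = 0.025744.
u_2 = 0.025744 × 0.812 + 0.016 = 0.036904.
u_3 = 0.036904 × 0.812 + 0.016 = 0.045966.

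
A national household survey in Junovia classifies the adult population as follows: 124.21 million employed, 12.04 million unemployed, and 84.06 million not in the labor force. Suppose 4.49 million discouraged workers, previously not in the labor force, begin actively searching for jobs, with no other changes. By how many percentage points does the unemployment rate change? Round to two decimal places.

Initially, labor force = 124.21 + 12.04 = 136.25 million, so u = 12.04/136.25 = 8.84%.
After the change, unemployed and labor force both rise by 4.49 → E = 124.21, U = 16.53, labor force = 140.74 million.
New unemployment rate = 16.53 / 140.74 = 11.75%.
Change = 11.75% − 8.84% = +2.91 percentage points.

The unemployment rate changes by +2.91 percentage points.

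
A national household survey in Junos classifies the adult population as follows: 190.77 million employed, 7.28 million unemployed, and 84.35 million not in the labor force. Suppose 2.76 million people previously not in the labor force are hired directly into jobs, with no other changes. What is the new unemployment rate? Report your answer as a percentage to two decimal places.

New unemployment rate ≈ 3.63%.

Initially, labor force = 190.77 + 7.28 = 198.05 million, so u = 7.28/198.05 = 3.68%.
After the change, employed and labor force both rise by 2.76; unemployed unchanged → E = 193.53, U = 7.28, labor force = 200.81 million.
New unemployment rate = 7.28 / 200.81 = 3.63%.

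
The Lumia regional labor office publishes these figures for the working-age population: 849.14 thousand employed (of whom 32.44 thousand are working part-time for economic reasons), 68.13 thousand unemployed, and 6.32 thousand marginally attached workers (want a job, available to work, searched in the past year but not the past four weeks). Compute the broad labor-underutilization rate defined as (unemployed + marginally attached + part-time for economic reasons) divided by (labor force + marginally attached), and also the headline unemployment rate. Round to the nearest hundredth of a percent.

Broad underutilization rate ≈ 11.57%; headline unemployment rate ≈ 7.43%.

Labor force = 849.14 + 68.13 = 917.27 thousand.
Numerator = 68.13 + 6.32 + 32.44 = 106.89 thousand.
Denominator = 917.27 + 6.32 = 923.59 thousand.
Broad rate = 106.89 / 923.59 = 11.57%.
Headline unemployment rate = 68.13 / 917.27 = 7.43%.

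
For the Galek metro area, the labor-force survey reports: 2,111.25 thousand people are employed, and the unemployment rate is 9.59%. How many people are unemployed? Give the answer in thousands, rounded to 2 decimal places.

About 223.95 thousand are unemployed.

Let U be the number unemployed. The labor force is E + U, and U/(E+U) = 0.0959.
So U = 0.0959 × 2,111.25 / (1 − 0.0959) = 202.4689 / 0.9041 ≈ 223.95 thousand.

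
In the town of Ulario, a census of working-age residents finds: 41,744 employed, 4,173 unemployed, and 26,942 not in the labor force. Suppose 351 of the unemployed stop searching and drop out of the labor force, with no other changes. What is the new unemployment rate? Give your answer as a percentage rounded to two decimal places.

Initially, labor force = 41,744 + 4,173 = 45,917, so u = 4,173/45,917 = 9.09%.
After the change, unemployed and labor force both fall by 351 → E = 41,744, U = 3,822, labor force = 45,566.
New unemployment rate = 3,822 / 45,566 = 8.39%.

New unemployment rate ≈ 8.39%.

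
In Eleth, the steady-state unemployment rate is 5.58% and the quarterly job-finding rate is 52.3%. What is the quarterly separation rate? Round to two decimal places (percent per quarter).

From u* = s/(s+f): s = u·f/(1−u).
s = 0.0558 × 52.3 / (1 − 0.0558) = 2.9183 / 0.9442 ≈ 3.09% per quarter.

Separation rate ≈ 3.09% per quarter.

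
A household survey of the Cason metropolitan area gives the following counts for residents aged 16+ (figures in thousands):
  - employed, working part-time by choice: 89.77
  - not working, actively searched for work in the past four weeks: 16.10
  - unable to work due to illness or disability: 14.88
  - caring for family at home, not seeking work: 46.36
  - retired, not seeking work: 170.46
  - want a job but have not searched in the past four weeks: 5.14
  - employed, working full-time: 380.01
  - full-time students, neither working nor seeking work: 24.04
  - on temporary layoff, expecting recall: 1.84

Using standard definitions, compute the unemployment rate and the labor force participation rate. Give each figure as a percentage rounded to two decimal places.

Unemployment rate ≈ 3.68%; labor force participation rate ≈ 65.15%.

Employed = 89.77 + 380.01 = 469.78 thousand.
Unemployed = 16.10 + 1.84 = 17.94 thousand (jobless and actively searching, or on temporary layoff).
Labor force = 469.78 + 17.94 = 487.72 thousand.
Not in labor force = 14.88 + 46.36 + 170.46 + 5.14 + 24.04 = 260.88 thousand (those not working and not actively searching are outside the labor force — including those who want a job but have given up searching).
Civilian working-age population = 487.72 + 260.88 = 748.60 thousand.
Unemployment rate = 17.94 / 487.72 = 3.68%.
Labor force participation rate = 487.72 / 748.60 = 65.15%.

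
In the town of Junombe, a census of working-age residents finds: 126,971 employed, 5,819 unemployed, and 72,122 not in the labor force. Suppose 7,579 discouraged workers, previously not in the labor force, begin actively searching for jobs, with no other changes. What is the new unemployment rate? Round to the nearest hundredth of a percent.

New unemployment rate ≈ 9.54%.

Initially, labor force = 126,971 + 5,819 = 132,790, so u = 5,819/132,790 = 4.38%.
After the change, unemployed and labor force both rise by 7,579 → E = 126,971, U = 13,398, labor force = 140,369.
New unemployment rate = 13,398 / 140,369 = 9.54%.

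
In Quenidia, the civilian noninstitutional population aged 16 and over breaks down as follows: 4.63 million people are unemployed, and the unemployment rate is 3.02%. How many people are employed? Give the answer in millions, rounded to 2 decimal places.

About 148.68 million are employed.

Labor force = U / u = 4.63 / 0.0302 ≈ 153.31 million.
Employed = labor force − unemployed = 153.31 − 4.63 = 148.68 million.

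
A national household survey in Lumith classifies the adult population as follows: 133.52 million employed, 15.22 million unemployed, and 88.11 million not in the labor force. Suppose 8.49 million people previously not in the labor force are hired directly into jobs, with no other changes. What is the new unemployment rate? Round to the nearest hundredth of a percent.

Initially, labor force = 133.52 + 15.22 = 148.74 million, so u = 15.22/148.74 = 10.23%.
After the change, employed and labor force both rise by 8.49; unemployed unchanged → E = 142.01, U = 15.22, labor force = 157.23 million.
New unemployment rate = 15.22 / 157.23 = 9.68%.

New unemployment rate ≈ 9.68%.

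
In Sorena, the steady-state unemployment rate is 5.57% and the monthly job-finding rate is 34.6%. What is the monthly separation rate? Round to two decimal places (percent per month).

From u* = s/(s+f): s = u·f/(1−u).
s = 0.0557 × 34.6 / (1 − 0.0557) = 1.9272 / 0.9443 ≈ 2.04% per month.

Separation rate ≈ 2.04% per month.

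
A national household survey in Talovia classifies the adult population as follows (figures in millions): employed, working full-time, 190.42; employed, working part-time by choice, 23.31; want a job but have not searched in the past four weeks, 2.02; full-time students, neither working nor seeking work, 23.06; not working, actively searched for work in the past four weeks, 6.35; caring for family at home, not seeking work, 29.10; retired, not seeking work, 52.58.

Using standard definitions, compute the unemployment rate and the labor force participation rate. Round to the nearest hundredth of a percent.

Unemployment rate ≈ 2.89%; labor force participation rate ≈ 67.34%.

Employed = 190.42 + 23.31 = 213.73 million.
Unemployed = 6.35 million.
Labor force = 213.73 + 6.35 = 220.08 million.
Not in labor force = 2.02 + 23.06 + 29.10 + 52.58 = 106.76 million (those not working and not actively searching are outside the labor force — including those who want a job but have given up searching).
Civilian working-age population = 220.08 + 106.76 = 326.84 million.
Unemployment rate = 6.35 / 220.08 = 2.89%.
Labor force participation rate = 220.08 / 326.84 = 67.34%.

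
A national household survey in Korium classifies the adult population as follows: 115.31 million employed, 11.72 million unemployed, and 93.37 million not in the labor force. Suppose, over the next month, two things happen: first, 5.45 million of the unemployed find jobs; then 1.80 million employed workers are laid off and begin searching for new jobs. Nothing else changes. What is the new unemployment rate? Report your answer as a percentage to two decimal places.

New unemployment rate ≈ 6.35%.

Initially, labor force = 115.31 + 11.72 = 127.03 million, so u = 11.72/127.03 = 9.23%.
After the first change, unemployed falls and employed rises by 5.45; labor force unchanged → E = 120.76, U = 6.27, labor force = 127.03 million.
After the second change, employed falls and unemployed rises by 1.80; labor force unchanged → E = 118.96, U = 8.07, labor force = 127.03 million.
New unemployment rate = 8.07 / 127.03 = 6.35%.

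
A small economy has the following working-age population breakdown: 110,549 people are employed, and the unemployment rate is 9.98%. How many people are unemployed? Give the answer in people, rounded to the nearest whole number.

Let U be the number unemployed. The labor force is E + U, and U/(E+U) = 0.0998.
So U = 0.0998 × 110,549 / (1 − 0.0998) = 11032.79 / 0.9002 ≈ 12,256.

About 12,256 are unemployed.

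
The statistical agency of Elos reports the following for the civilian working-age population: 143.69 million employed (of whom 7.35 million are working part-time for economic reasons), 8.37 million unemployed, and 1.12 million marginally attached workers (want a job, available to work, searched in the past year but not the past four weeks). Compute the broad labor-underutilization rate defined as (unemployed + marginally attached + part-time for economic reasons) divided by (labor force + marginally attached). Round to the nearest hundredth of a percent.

Broad underutilization rate ≈ 10.99%.

Labor force = 143.69 + 8.37 = 152.06 million.
Numerator = 8.37 + 1.12 + 7.35 = 16.84 million.
Denominator = 152.06 + 1.12 = 153.18 million.
Broad rate = 16.84 / 153.18 = 10.99%.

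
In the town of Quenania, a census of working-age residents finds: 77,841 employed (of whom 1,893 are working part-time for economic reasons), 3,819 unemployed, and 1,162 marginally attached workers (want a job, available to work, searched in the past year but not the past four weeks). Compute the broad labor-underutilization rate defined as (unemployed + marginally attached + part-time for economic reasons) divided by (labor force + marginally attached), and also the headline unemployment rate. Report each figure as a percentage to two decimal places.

Labor force = 77,841 + 3,819 = 81,660.
Numerator = 3,819 + 1,162 + 1,893 = 6,874.
Denominator = 81,660 + 1,162 = 82,822.
Broad rate = 6,874 / 82,822 = 8.30%.
Headline unemployment rate = 3,819 / 81,660 = 4.68%.

Broad underutilization rate ≈ 8.30%; headline unemployment rate ≈ 4.68%.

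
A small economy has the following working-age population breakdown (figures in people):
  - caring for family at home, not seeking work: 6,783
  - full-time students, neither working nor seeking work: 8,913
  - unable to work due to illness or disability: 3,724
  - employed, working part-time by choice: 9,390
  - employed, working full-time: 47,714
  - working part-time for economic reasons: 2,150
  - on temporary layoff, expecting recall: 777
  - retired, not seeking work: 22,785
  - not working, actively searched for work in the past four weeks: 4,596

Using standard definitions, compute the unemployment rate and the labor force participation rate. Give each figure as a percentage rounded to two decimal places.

Employed = 9,390 + 47,714 + 2,150 = 59,254 (anyone who worked, including part-time for economic reasons, counts as employed).
Unemployed = 777 + 4,596 = 5,373 (jobless and actively searching, or on temporary layoff).
Labor force = 59,254 + 5,373 = 64,627.
Not in labor force = 6,783 + 8,913 + 3,724 + 22,785 = 42,205 (those not working and not actively searching are outside the labor force).
Civilian working-age population = 64,627 + 42,205 = 106,832.
Unemployment rate = 5,373 / 64,627 = 8.31%.
Labor force participation rate = 64,627 / 106,832 = 60.49%.

Unemployment rate ≈ 8.31%; labor force participation rate ≈ 60.49%.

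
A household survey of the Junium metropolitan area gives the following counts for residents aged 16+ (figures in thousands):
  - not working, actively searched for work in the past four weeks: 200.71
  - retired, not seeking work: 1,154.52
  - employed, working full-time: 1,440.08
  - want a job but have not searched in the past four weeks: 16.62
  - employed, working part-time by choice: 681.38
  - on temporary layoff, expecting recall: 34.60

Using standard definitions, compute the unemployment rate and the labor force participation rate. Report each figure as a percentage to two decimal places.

Unemployment rate ≈ 9.98%; labor force participation rate ≈ 66.80%.

Employed = 1,440.08 + 681.38 = 2,121.46 thousand.
Unemployed = 200.71 + 34.60 = 235.31 thousand (jobless and actively searching, or on temporary layoff).
Labor force = 2,121.46 + 235.31 = 2,356.77 thousand.
Not in labor force = 1,154.52 + 16.62 = 1,171.14 thousand (those not working and not actively searching are outside the labor force — including those who want a job but have given up searching).
Civilian working-age population = 2,356.77 + 1,171.14 = 3,527.91 thousand.
Unemployment rate = 235.31 / 2,356.77 = 9.98%.
Labor force participation rate = 2,356.77 / 3,527.91 = 66.80%.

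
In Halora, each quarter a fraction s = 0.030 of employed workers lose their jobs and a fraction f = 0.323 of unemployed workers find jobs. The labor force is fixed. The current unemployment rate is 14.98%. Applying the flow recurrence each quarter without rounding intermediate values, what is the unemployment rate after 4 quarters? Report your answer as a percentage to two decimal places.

With a fixed labor force, u_{t+1} = u_t + s·(1−u_t) − f·u_t = u_t·(1−s−f) + s.
Here 1−s−f = 0.647 and s = 0.030.
u_1 = 0.149800 × 0.647 + 0.030 = 0.126921.
u_2 = 0.126921 × 0.647 + 0.030 = 0.112118.
u_3 = 0.112118 × 0.647 + 0.030 = 0.102540.
u_4 = 0.102540 × 0.647 + 0.030 = 0.096343.

Unemployment rate after four quarters ≈ 9.63%.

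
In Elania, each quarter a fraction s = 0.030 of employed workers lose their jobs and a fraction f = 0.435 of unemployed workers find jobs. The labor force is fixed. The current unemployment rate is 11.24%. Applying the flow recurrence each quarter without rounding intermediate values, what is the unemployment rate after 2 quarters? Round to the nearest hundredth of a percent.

Unemployment rate after two quarters ≈ 7.82%.

With a fixed labor force, u_{t+1} = u_t + s·(1−u_t) − f·u_t = u_t·(1−s−f) + s.
Here 1−s−f = 0.535 and s = 0.030.
u_1 = 0.112400 × 0.535 + 0.030 = 0.090134.
u_2 = 0.090134 × 0.535 + 0.030 = 0.078222.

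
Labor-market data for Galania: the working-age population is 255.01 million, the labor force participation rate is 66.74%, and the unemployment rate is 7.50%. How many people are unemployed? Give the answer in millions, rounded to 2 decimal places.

Labor force = 0.6674 × 255.01 = 170.19 million.
Unemployed = 0.0750 × 170.19 ≈ 12.76 million.

About 12.76 million are unemployed.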